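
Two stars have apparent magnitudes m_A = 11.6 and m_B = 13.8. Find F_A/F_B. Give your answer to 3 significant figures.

F_A/F_B ≈ 7.59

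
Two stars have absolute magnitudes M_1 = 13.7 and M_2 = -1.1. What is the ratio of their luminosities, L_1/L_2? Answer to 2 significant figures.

ΔM = M_1 − M_2 = 14.8
L_1/L_2 = 10^(−0.4 ΔM) = 10^-5.920 = 1.202×10^-6

L_1/L_2 ≈ 1.2×10^-6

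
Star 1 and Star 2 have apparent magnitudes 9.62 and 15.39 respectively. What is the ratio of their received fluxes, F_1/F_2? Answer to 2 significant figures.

F_1/F_2 ≈ 200

Magnitude difference = -5.77
Flux ratio = 10^(−0.4 Δm) = 10^(−0.4 × -5.77) = 10^2.308 = 203.2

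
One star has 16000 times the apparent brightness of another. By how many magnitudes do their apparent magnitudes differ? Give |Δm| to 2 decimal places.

Pogson: Δm = −2.5 log₁₀(ratio) = −2.5 log₁₀(16000) = −2.5 × 4.2041 = -10.510

|Δm| ≈ 10.51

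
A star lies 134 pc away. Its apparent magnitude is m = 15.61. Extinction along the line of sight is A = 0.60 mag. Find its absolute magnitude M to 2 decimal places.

M ≈ 9.37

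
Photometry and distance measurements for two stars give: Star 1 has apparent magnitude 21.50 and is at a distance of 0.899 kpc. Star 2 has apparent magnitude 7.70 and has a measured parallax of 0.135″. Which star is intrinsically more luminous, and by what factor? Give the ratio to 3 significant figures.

Star 2 is more luminous, by a factor of 22.5.

Star 1: d = 0.899 kpc = 899.0 pc
Star 1: M = m − 5 log₁₀ d + 5 = 21.50 − 5·2.9538 + 5 = 11.731
Star 2: d = 1/p = 1/0.135″ = 7.407 pc
Star 2: M = m − 5 log₁₀ d + 5 = 7.70 − 5·0.8697 + 5 = 8.352
ΔM = M_1 − M_2 = 11.731 − (8.352) = 3.380; smaller M is more luminous → Star 2.
L ratio = 10^(0.4 |ΔM|) = 10^1.352 = 22.48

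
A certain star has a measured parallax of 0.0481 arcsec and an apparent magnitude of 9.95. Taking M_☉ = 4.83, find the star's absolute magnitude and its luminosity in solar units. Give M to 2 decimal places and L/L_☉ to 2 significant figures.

d = 1/p = 1/0.0481″ = 20.79 pc
M = m − 5 log₁₀ d + 5 = 9.95 − 5·1.3179 + 5 = 8.361
M − M_☉ = 8.361 − 4.83 = 3.531
L/L_☉ = 10^(−0.4 × 3.531) = 0.03870

M ≈ 8.36; L/L_☉ ≈ 0.039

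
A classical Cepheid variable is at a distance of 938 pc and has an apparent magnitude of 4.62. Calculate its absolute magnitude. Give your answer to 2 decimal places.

5 log₁₀(d/10 pc) = 5 log₁₀(938.0) − 5 = 9.861
M = m − 5 log₁₀(d/10) = 4.62 − 9.861 = -5.241

M ≈ -5.24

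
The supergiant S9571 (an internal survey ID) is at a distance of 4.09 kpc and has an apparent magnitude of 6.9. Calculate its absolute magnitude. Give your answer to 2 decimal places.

d = 4.09 kpc = 4090 pc
5 log₁₀(d/10 pc) = 5 log₁₀(4090) − 5 = 13.059
M = m − 5 log₁₀(d/10) = 6.9 − 13.059 = -6.159

M ≈ -6.16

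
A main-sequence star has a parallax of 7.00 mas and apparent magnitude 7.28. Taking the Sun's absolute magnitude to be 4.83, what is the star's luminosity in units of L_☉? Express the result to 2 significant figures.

L/L_☉ ≈ 21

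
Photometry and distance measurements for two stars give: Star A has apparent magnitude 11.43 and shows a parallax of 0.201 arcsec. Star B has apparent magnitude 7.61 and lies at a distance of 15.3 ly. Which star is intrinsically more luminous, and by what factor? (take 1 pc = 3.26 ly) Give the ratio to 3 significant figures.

Star A: d = 1/p = 1/0.201″ = 4.975 pc
Star A: M = m − 5 log₁₀ d + 5 = 11.43 − 5·0.6968 + 5 = 12.946
Star B: d = 15.3 ly / 3.26 = 4.693 pc
Star B: M = m − 5 log₁₀ d + 5 = 7.61 − 5·0.6715 + 5 = 9.253
ΔM = M_A − M_B = 12.946 − (9.253) = 3.693; smaller M is more luminous → Star B.
L ratio = 10^(0.4 |ΔM|) = 10^1.477 = 30.02

Star B is more luminous, by a factor of 30.0.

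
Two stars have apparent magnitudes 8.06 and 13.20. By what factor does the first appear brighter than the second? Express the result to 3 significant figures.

114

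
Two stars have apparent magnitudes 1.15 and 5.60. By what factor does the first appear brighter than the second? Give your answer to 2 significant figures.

Δm = 1.15 − (5.60) = -4.45
Flux ratio = 10^(−0.4 Δm) = 10^(−0.4 × -4.45) = 10^1.780 = 60.26

60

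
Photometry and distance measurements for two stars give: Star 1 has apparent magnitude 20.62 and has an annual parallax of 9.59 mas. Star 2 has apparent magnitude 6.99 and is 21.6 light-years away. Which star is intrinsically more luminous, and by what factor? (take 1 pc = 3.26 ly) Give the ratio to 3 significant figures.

Star 2 is more luminous, by a factor of 1140.

Star 1: p = 9.59 mas = 9.59×10^-3″ → d = 1/p = 104.3 pc
Star 1: M = m − 5 log₁₀ d + 5 = 20.62 − 5·2.0182 + 5 = 15.529
Star 2: d = 21.6 ly / 3.26 = 6.626 pc
Star 2: M = m − 5 log₁₀ d + 5 = 6.99 − 5·0.8212 + 5 = 7.884
ΔM = M_1 − M_2 = 15.529 − (7.884) = 7.645; smaller M is more luminous → Star 2.
L ratio = 10^(0.4 |ΔM|) = 10^3.058 = 1143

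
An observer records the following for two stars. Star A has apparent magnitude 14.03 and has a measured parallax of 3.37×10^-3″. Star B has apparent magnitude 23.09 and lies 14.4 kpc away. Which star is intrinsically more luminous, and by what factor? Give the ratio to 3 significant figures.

Star A is more luminous, by a factor of 1.79.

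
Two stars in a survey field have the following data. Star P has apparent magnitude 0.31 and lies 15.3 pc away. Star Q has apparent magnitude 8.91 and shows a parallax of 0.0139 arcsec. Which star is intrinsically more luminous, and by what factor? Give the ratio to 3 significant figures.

Star P is more luminous, by a factor of 125.

Star P: M = m − 5 log₁₀ d + 5 = 0.31 − 5·1.1847 + 5 = -0.613
Star Q: d = 1/p = 1/0.0139″ = 71.94 pc
Star Q: M = m − 5 log₁₀ d + 5 = 8.91 − 5·1.8570 + 5 = 4.625
ΔM = M_P − M_Q = -0.613 − (4.625) = -5.239; smaller M is more luminous → Star P.
L ratio = 10^(0.4 |ΔM|) = 10^2.095 = 124.6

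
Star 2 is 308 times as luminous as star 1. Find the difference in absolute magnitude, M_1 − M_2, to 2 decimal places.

M_1 − M_2 ≈ 6.22

Pogson: ΔM = −2.5 log₁₀(ratio) = −2.5 log₁₀(308) = −2.5 × 2.4886 = -6.221
Star 2 is brighter so has the smaller magnitude: M_1 − M_2 is positive.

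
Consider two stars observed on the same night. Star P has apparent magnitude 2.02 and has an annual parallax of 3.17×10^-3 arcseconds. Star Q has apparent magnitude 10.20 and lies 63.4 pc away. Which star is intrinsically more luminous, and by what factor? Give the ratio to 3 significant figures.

Star P: d = 1/p = 1/3.17×10^-3″ = 315.5 pc
Star P: M = m − 5 log₁₀ d + 5 = 2.02 − 5·2.4989 + 5 = -5.475
Star Q: M = m − 5 log₁₀ d + 5 = 10.20 − 5·1.8021 + 5 = 6.190
ΔM = M_P − M_Q = -5.475 − (6.190) = -11.664; smaller M is more luminous → Star P.
L ratio = 10^(0.4 |ΔM|) = 10^4.666 = 46310

Star P is more luminous, by a factor of 46300.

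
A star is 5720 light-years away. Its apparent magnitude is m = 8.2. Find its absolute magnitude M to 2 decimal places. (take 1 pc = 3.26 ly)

d = 5720 ly / 3.26 = 1755 pc
5 log₁₀(d/10 pc) = 5 log₁₀(1755) − 5 = 11.221
M = m − 5 log₁₀(d/10) = 8.2 − 11.221 = -3.021

M ≈ -3.02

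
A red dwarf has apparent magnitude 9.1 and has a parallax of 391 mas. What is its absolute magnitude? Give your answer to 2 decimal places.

M ≈ 12.06

p = 391 mas = 0.391″ → d = 1/p = 2.558 pc
5 log₁₀(d/10 pc) = 5 log₁₀(2.558) − 5 = -2.961
M = m − 5 log₁₀(d/10) = 9.1 + 2.961 = 12.061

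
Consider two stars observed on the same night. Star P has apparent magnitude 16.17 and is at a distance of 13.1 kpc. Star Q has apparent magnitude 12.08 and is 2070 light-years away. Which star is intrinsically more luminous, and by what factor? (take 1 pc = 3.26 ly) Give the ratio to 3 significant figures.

Star P is more luminous, by a factor of 9.84.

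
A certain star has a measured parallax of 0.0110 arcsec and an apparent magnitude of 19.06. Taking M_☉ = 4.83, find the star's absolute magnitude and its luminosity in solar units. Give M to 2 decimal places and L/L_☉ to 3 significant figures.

M ≈ 14.27; L/L_☉ ≈ 1.68×10^-4

d = 1/p = 1/0.0110″ = 90.91 pc
M = m − 5 log₁₀ d + 5 = 19.06 − 5·1.9586 + 5 = 14.267
M − M_☉ = 14.267 − 4.83 = 9.437
L/L_☉ = 10^(−0.4 × 9.437) = 1.680×10^-4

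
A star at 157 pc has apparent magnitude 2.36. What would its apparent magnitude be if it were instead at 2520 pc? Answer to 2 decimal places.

m ≈ 8.39

Flux ∝ 1/d², so Δm = 5 log₁₀(d₂/d₁) = 5 log₁₀(2520/157) = 6.028
m₂ = m₁ + Δm = 2.36 + (6.028) = 8.388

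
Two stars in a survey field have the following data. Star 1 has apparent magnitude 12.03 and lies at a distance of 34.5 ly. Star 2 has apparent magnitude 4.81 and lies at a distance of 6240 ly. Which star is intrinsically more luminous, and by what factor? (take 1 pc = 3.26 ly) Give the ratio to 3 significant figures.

Star 2 is more luminous, by a factor of 2.53×10^7.

Star 1: d = 34.5 ly / 3.26 = 10.58 pc
Star 1: M = m − 5 log₁₀ d + 5 = 12.03 − 5·1.0246 + 5 = 11.907
Star 2: d = 6240 ly / 3.26 = 1914 pc
Star 2: M = m − 5 log₁₀ d + 5 = 4.81 − 5·3.2820 + 5 = -6.600
ΔM = M_1 − M_2 = 11.907 − (-6.600) = 18.507; smaller M is more luminous → Star 2.
L ratio = 10^(0.4 |ΔM|) = 10^7.403 = 2.528×10^7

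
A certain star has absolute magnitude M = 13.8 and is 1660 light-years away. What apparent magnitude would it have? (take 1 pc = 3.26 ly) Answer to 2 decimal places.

m ≈ 22.33

d = 1660 ly / 3.26 = 509.2 pc
m = M + 5 log₁₀ d − 5 = 13.8 + 5·2.7069 − 5 = 22.334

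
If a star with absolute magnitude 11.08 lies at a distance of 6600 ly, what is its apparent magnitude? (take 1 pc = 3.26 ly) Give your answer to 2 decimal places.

d = 6600 ly / 3.26 = 2025 pc
m = M + 5 log₁₀ d − 5 = 11.08 + 5·3.3063 − 5 = 22.612

m ≈ 22.61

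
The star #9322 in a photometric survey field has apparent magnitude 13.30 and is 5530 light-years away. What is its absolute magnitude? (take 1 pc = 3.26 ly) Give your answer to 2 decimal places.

d = 5530 ly / 3.26 = 1696 pc
5 log₁₀(d/10 pc) = 5 log₁₀(1696) − 5 = 11.148
M = m − 5 log₁₀(d/10) = 13.30 − 11.148 = 2.152

M ≈ 2.15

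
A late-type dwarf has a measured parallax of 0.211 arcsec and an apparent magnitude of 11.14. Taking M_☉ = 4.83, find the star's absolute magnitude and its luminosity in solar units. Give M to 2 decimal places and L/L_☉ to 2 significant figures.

d = 1/p = 1/0.211″ = 4.739 pc
M = m − 5 log₁₀ d + 5 = 11.14 − 5·0.6757 + 5 = 12.761
M − M_☉ = 12.761 − 4.83 = 7.931
L/L_☉ = 10^(−0.4 × 7.931) = 6.721×10^-4

M ≈ 12.76; L/L_☉ ≈ 6.7×10^-4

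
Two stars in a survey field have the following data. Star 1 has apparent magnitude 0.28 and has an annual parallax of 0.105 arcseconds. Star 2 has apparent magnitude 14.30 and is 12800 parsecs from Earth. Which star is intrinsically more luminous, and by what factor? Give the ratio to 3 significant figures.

Star 2 is more luminous, by a factor of 4.45.

Star 1: d = 1/p = 1/0.105″ = 9.524 pc
Star 1: M = m − 5 log₁₀ d + 5 = 0.28 − 5·0.9788 + 5 = 0.386
Star 2: M = m − 5 log₁₀ d + 5 = 14.30 − 5·4.1072 + 5 = -1.236
ΔM = M_1 − M_2 = 0.386 − (-1.236) = 1.622; smaller M is more luminous → Star 2.
L ratio = 10^(0.4 |ΔM|) = 10^0.649 = 4.454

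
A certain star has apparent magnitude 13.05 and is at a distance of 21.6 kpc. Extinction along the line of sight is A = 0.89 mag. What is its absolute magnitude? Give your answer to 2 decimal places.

M ≈ -4.51

d = 21.6 kpc = 21600 pc
5 log₁₀(d/10 pc) = 5 log₁₀(21600) − 5 = 16.672
M = m − 5 log₁₀(d/10) − A = 13.05 − 16.672 − 0.89 = -4.512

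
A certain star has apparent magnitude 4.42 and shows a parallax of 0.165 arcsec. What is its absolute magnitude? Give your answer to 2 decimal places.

M ≈ 5.51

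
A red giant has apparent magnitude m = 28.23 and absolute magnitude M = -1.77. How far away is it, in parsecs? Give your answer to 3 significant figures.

d ≈ 1.00×10^7 pc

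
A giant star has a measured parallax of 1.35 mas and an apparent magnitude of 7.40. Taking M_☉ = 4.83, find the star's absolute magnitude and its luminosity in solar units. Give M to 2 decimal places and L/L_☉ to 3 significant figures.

M ≈ -1.95; L/L_☉ ≈ 514

d = 1/p = 1000/1.35 mas = 740.7 pc
M = m − 5 log₁₀ d + 5 = 7.40 − 5·2.8697 + 5 = -1.948
M − M_☉ = -1.948 − 4.83 = -6.778
L/L_☉ = 10^(−0.4 × -6.778) = 514.4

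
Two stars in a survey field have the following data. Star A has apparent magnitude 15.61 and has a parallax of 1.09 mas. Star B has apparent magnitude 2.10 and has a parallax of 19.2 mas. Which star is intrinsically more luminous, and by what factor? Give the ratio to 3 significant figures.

Star A: p = 1.09 mas = 1.09×10^-3″ → d = 1/p = 917.4 pc
Star A: M = m − 5 log₁₀ d + 5 = 15.61 − 5·2.9626 + 5 = 5.797
Star B: p = 19.2 mas = 0.0192″ → d = 1/p = 52.08 pc
Star B: M = m − 5 log₁₀ d + 5 = 2.10 − 5·1.7167 + 5 = -1.483
ΔM = M_A − M_B = 5.797 − (-1.483) = 7.281; smaller M is more luminous → Star B.
L ratio = 10^(0.4 |ΔM|) = 10^2.912 = 817.1

Star B is more luminous, by a factor of 817.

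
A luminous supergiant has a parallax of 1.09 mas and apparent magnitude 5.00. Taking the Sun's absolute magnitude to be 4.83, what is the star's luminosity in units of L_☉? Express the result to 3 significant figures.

d = 1/p = 1000/1.09 mas = 917.4 pc
M = m − 5 log₁₀ d + 5 = 5.00 − 5·2.9626 + 5 = -4.813
M − M_☉ = -4.813 − 4.83 = -9.643
L/L_☉ = 10^(−0.4 × -9.643) = 7197

L/L_☉ ≈ 7200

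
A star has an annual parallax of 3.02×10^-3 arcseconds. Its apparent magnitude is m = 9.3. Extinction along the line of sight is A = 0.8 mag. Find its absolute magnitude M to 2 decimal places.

d = 1/p = 1/3.02×10^-3″ = 331.1 pc
5 log₁₀(d/10 pc) = 5 log₁₀(331.1) − 5 = 7.600
M = m − 5 log₁₀(d/10) − A = 9.3 − 7.600 − 0.8 = 0.900

M ≈ 0.90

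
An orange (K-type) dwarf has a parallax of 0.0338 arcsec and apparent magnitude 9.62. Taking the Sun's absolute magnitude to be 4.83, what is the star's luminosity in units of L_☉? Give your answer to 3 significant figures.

L/L_☉ ≈ 0.106

d = 1/p = 1/0.0338″ = 29.59 pc
M = m − 5 log₁₀ d + 5 = 9.62 − 5·1.4711 + 5 = 7.265
M − M_☉ = 7.265 − 4.83 = 2.435
L/L_☉ = 10^(−0.4 × 2.435) = 0.1062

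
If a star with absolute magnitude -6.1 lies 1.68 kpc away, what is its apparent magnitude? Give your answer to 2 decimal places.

m ≈ 5.03

d = 1.68 kpc = 1680 pc
m = M + 5 log₁₀ d − 5 = -6.1 + 5·3.2253 − 5 = 5.027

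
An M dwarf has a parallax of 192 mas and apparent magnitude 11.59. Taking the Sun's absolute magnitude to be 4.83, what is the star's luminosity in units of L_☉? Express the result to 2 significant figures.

L/L_☉ ≈ 5.4×10^-4

d = 1/p = 1000/192 mas = 5.208 pc
M = m − 5 log₁₀ d + 5 = 11.59 − 5·0.7167 + 5 = 13.007
M − M_☉ = 13.007 − 4.83 = 8.177
L/L_☉ = 10^(−0.4 × 8.177) = 5.363×10^-4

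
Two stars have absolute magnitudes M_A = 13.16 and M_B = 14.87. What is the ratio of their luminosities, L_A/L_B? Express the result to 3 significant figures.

L_A/L_B ≈ 4.83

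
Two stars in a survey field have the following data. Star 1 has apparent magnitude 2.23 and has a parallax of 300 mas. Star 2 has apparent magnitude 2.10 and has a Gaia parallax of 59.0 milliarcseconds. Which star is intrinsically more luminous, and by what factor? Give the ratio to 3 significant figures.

Star 2 is more luminous, by a factor of 29.1.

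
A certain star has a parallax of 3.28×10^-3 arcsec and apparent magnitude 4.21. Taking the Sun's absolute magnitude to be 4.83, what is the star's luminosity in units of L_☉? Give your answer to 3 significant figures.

d = 1/p = 1/3.28×10^-3″ = 304.9 pc
M = m − 5 log₁₀ d + 5 = 4.21 − 5·2.4841 + 5 = -3.211
M − M_☉ = -3.211 − 4.83 = -8.041
L/L_☉ = 10^(−0.4 × -8.041) = 1645

L/L_☉ ≈ 1650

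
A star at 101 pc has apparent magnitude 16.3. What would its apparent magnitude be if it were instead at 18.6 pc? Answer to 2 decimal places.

Flux ∝ 1/d², so Δm = 5 log₁₀(d₂/d₁) = 5 log₁₀(18.6/101) = -3.674
m₂ = m₁ + Δm = 16.3 + (-3.674) = 12.626

m ≈ 12.63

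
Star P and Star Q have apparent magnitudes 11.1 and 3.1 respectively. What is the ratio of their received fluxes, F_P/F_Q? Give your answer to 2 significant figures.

F_P/F_Q ≈ 6.3×10^-4

Magnitude difference = 8.0
Flux ratio = 10^(−0.4 Δm) = 10^(−0.4 × 8.0) = 10^-3.200 = 6.310×10^-4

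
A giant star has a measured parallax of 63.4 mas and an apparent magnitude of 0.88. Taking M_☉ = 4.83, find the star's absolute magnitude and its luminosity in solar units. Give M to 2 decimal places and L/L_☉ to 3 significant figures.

M ≈ -0.11; L/L_☉ ≈ 94.6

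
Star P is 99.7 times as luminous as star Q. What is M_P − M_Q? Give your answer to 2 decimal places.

M_P − M_Q ≈ -5.00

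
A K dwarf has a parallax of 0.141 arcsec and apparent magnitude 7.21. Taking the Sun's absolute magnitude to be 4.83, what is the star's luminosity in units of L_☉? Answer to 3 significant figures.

L/L_☉ ≈ 0.0562

d = 1/p = 1/0.141″ = 7.092 pc
M = m − 5 log₁₀ d + 5 = 7.21 − 5·0.8508 + 5 = 7.956
M − M_☉ = 7.956 − 4.83 = 3.126
L/L_☉ = 10^(−0.4 × 3.126) = 0.05618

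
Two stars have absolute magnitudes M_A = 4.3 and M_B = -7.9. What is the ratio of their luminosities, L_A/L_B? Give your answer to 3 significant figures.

ΔM = M_A − M_B = 12.2
L_A/L_B = 10^(−0.4 ΔM) = 10^-4.880 = 1.318×10^-5

L_A/L_B ≈ 1.32×10^-5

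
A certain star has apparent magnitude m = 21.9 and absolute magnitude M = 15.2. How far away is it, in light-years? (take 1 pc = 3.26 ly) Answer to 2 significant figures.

d ≈ 710 ly

μ = m − M = 6.700
m − M = 5 log₁₀ d − 5
log₁₀ d = (m − M)/5 + 1 = 2.3400
d = 10^2.3400 = 218.8 pc
= 713.2 ly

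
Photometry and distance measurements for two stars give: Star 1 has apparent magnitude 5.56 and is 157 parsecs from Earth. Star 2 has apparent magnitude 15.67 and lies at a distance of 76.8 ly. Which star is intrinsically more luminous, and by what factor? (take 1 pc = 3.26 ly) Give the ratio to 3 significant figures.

Star 1: M = m − 5 log₁₀ d + 5 = 5.56 − 5·2.1959 + 5 = -0.419
Star 2: d = 76.8 ly / 3.26 = 23.56 pc
Star 2: M = m − 5 log₁₀ d + 5 = 15.67 − 5·1.3721 + 5 = 13.809
ΔM = M_1 − M_2 = -0.419 − (13.809) = -14.229; smaller M is more luminous → Star 1.
L ratio = 10^(0.4 |ΔM|) = 10^5.692 = 491500

Star 1 is more luminous, by a factor of 491000.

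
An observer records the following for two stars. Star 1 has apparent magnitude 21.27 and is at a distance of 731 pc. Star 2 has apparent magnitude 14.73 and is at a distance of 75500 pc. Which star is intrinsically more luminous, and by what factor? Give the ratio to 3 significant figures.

Star 2 is more luminous, by a factor of 4.41×10^6.

Star 1: M = m − 5 log₁₀ d + 5 = 21.27 − 5·2.8639 + 5 = 11.950
Star 2: M = m − 5 log₁₀ d + 5 = 14.73 − 5·4.8779 + 5 = -4.660
ΔM = M_1 − M_2 = 11.950 − (-4.660) = 16.610; smaller M is more luminous → Star 2.
L ratio = 10^(0.4 |ΔM|) = 10^6.644 = 4.406×10^6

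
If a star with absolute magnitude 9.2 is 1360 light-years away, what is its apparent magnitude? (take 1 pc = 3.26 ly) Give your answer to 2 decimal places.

d = 1360 ly / 3.26 = 417.2 pc
m = M + 5 log₁₀ d − 5 = 9.2 + 5·2.6203 − 5 = 17.302

m ≈ 17.30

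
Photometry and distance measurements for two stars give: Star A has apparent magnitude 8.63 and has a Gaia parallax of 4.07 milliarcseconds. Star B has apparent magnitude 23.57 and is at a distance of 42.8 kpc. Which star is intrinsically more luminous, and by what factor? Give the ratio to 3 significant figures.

Star A is more luminous, by a factor of 31.2.

Star A: p = 4.07 mas = 4.07×10^-3″ → d = 1/p = 245.7 pc
Star A: M = m − 5 log₁₀ d + 5 = 8.63 − 5·2.3904 + 5 = 1.678
Star B: d = 42.8 kpc = 42800 pc
Star B: M = m − 5 log₁₀ d + 5 = 23.57 − 5·4.6314 + 5 = 5.413
ΔM = M_A − M_B = 1.678 − (5.413) = -3.735; smaller M is more luminous → Star A.
L ratio = 10^(0.4 |ΔM|) = 10^1.494 = 31.18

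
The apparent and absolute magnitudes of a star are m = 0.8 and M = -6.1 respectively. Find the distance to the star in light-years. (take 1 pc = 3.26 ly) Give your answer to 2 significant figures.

Distance modulus: m − M = 0.8 − (-6.1) = 6.900
m − M = 5 log₁₀ d − 5
log₁₀ d = (m − M)/5 + 1 = 2.3800
d = 10^2.3800 = 239.9 pc
= 782.0 ly

d ≈ 780 ly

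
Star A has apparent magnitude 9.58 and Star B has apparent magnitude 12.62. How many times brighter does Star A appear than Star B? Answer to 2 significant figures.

Magnitude difference = -3.04
Flux ratio = 10^(−0.4 Δm) = 10^(−0.4 × -3.04) = 10^1.216 = 16.44

16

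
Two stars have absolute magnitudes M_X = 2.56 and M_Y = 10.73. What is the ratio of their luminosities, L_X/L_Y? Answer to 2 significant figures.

ΔM = M_X − M_Y = -8.17
L_X/L_Y = 10^(−0.4 ΔM) = 10^3.268 = 1854

L_X/L_Y ≈ 1900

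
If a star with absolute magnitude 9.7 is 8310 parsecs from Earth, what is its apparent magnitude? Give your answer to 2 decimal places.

m ≈ 24.30

m = M + 5 log₁₀ d − 5 = 9.7 + 5·3.9196 − 5 = 24.298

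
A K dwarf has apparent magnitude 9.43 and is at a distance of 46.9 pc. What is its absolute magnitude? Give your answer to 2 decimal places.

M ≈ 6.07

5 log₁₀(d/10 pc) = 5 log₁₀(46.90) − 5 = 3.356
M = m − 5 log₁₀(d/10) = 9.43 − 3.356 = 6.074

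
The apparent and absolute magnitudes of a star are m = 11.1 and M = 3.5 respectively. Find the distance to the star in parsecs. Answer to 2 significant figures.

d ≈ 330 pc

μ = m − M = 7.600
m − M = 5 log₁₀ d − 5
log₁₀ d = (m − M)/5 + 1 = 2.5200
d = 10^2.5200 = 331.1 pc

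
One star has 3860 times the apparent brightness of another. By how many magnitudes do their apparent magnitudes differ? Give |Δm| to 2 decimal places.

|Δm| ≈ 8.97

Pogson: Δm = −2.5 log₁₀(ratio) = −2.5 log₁₀(3860) = −2.5 × 3.5866 = -8.966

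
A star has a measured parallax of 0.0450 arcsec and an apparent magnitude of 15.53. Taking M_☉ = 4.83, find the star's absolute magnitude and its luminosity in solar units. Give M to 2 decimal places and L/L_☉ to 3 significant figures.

M ≈ 13.80; L/L_☉ ≈ 2.59×10^-4

d = 1/p = 1/0.0450″ = 22.22 pc
M = m − 5 log₁₀ d + 5 = 15.53 − 5·1.3468 + 5 = 13.796
M − M_☉ = 13.796 − 4.83 = 8.966
L/L_☉ = 10^(−0.4 × 8.966) = 2.592×10^-4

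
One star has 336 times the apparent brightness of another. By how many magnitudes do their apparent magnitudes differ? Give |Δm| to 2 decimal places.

|Δm| ≈ 6.32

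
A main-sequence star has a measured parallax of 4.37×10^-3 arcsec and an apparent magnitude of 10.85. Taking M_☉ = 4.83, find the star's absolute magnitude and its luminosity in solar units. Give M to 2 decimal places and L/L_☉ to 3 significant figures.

d = 1/p = 1/4.37×10^-3″ = 228.8 pc
M = m − 5 log₁₀ d + 5 = 10.85 − 5·2.3595 + 5 = 4.052
M − M_☉ = 4.052 − 4.83 = -0.778
L/L_☉ = 10^(−0.4 × -0.778) = 2.047

M ≈ 4.05; L/L_☉ ≈ 2.05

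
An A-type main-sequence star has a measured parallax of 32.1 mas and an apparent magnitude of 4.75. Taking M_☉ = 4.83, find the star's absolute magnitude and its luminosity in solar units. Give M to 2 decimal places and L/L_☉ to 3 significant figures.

d = 1/p = 1000/32.1 mas = 31.15 pc
M = m − 5 log₁₀ d + 5 = 4.75 − 5·1.4935 + 5 = 2.283
M − M_☉ = 2.283 − 4.83 = -2.547
L/L_☉ = 10^(−0.4 × -2.547) = 10.45

M ≈ 2.28; L/L_☉ ≈ 10.4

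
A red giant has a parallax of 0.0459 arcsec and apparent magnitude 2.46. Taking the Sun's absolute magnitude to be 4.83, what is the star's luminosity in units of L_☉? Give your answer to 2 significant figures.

d = 1/p = 1/0.0459″ = 21.79 pc
M = m − 5 log₁₀ d + 5 = 2.46 − 5·1.3382 + 5 = 0.769
M − M_☉ = 0.769 − 4.83 = -4.061
L/L_☉ = 10^(−0.4 × -4.061) = 42.11

L/L_☉ ≈ 42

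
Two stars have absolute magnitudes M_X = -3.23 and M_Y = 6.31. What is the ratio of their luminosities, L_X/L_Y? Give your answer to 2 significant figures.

ΔM = M_X − M_Y = -9.54
L_X/L_Y = 10^(−0.4 ΔM) = 10^3.816 = 6546

L_X/L_Y ≈ 6500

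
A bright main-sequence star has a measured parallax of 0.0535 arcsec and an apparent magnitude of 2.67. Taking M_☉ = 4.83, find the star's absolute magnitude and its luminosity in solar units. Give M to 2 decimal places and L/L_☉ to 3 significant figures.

M ≈ 1.31; L/L_☉ ≈ 25.5

d = 1/p = 1/0.0535″ = 18.69 pc
M = m − 5 log₁₀ d + 5 = 2.67 − 5·1.2716 + 5 = 1.312
M − M_☉ = 1.312 − 4.83 = -3.518
L/L_☉ = 10^(−0.4 × -3.518) = 25.54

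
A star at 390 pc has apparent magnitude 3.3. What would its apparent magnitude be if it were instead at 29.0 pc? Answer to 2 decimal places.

Flux ∝ 1/d², so Δm = 5 log₁₀(d₂/d₁) = 5 log₁₀(29.0/390) = -5.643
m₂ = m₁ + Δm = 3.3 + (-5.643) = -2.343

m ≈ -2.34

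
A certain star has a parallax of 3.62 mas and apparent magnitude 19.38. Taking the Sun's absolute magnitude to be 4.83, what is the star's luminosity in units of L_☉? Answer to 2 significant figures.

L/L_☉ ≈ 1.2×10^-3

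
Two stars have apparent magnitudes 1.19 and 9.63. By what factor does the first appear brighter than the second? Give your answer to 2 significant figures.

Δm = 1.19 − (9.63) = -8.44
Flux ratio = 10^(−0.4 Δm) = 10^(−0.4 × -8.44) = 10^3.376 = 2377

2400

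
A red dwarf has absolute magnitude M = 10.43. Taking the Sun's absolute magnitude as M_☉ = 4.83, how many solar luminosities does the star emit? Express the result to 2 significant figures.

M − M_☉ = 10.43 − 4.83 = 5.600
L/L_☉ = 10^(−0.4 (M − M_☉)) = 10^-2.240 = 5.754×10^-3

L/L_☉ ≈ 5.8×10^-3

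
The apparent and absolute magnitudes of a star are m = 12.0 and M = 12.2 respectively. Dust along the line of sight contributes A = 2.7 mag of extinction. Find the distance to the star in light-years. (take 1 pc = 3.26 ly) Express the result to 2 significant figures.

d ≈ 8.6 ly

m − M = 5 log₁₀(d/10 pc) + A  ⇒  12.0 − (12.2) − 2.7 = 5 log₁₀(d/10)
-2.900 = 5 log₁₀(d/10)
log₁₀ d = (m − M − A)/5 + 1 = 0.4200
d = 10^0.4200 = 2.630 pc
= 8.575 ly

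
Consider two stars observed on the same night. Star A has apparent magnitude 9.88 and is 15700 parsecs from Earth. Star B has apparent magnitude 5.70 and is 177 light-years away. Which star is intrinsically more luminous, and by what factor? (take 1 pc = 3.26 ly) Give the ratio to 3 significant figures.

Star A: M = m − 5 log₁₀ d + 5 = 9.88 − 5·4.1959 + 5 = -6.099
Star B: d = 177 ly / 3.26 = 54.29 pc
Star B: M = m − 5 log₁₀ d + 5 = 5.70 − 5·1.7348 + 5 = 2.026
ΔM = M_A − M_B = -6.099 − (2.026) = -8.126; smaller M is more luminous → Star A.
L ratio = 10^(0.4 |ΔM|) = 10^3.250 = 1779

Star A is more luminous, by a factor of 1780.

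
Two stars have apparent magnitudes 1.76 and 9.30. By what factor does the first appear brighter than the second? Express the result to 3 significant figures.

1040

Δm = 1.76 − (9.30) = -7.54
Flux ratio = 10^(−0.4 Δm) = 10^(−0.4 × -7.54) = 10^3.016 = 1038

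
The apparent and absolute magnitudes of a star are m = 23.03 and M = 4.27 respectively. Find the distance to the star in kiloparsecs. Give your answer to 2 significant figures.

d ≈ 56 kpc

Distance modulus: m − M = 23.03 − (4.27) = 18.760
m − M = 5 log₁₀ d − 5
log₁₀ d = (m − M)/5 + 1 = 4.7520
d = 10^4.7520 = 56490 pc
= 56.49 kpc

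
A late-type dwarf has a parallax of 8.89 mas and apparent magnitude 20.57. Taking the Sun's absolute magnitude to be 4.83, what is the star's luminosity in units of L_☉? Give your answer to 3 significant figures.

L/L_☉ ≈ 6.40×10^-5

d = 1/p = 1000/8.89 mas = 112.5 pc
M = m − 5 log₁₀ d + 5 = 20.57 − 5·2.0511 + 5 = 15.315
M − M_☉ = 15.315 − 4.83 = 10.485
L/L_☉ = 10^(−0.4 × 10.485) = 6.400×10^-5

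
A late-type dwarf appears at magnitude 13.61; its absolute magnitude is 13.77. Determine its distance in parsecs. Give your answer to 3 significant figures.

d ≈ 9.29 pc

Distance modulus: m − M = 13.61 − (13.77) = -0.160
m − M = 5 log₁₀ d − 5
log₁₀ d = (m − M)/5 + 1 = 0.9680
d = 10^0.9680 = 9.290 pc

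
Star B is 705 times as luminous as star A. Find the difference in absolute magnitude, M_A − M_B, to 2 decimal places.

M_A − M_B ≈ 7.12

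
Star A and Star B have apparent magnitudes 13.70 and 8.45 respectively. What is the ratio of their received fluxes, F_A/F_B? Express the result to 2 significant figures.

Magnitude difference = 5.25
Flux ratio = 10^(−0.4 Δm) = 10^(−0.4 × 5.25) = 10^-2.100 = 7.943×10^-3

F_A/F_B ≈ 7.9×10^-3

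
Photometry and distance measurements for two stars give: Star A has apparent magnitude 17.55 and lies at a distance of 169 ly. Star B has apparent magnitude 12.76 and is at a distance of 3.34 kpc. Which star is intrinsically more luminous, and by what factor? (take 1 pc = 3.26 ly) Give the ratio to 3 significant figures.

Star B is more luminous, by a factor of 342000.

Star A: d = 169 ly / 3.26 = 51.84 pc
Star A: M = m − 5 log₁₀ d + 5 = 17.55 − 5·1.7147 + 5 = 13.977
Star B: d = 3.34 kpc = 3340 pc
Star B: M = m − 5 log₁₀ d + 5 = 12.76 − 5·3.5237 + 5 = 0.141
ΔM = M_A − M_B = 13.977 − (0.141) = 13.835; smaller M is more luminous → Star B.
L ratio = 10^(0.4 |ΔM|) = 10^5.534 = 342100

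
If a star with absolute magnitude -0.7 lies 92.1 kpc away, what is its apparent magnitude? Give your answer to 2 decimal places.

m ≈ 19.12

d = 92.1 kpc = 92100 pc
m = M + 5 log₁₀ d − 5 = -0.7 + 5·4.9643 − 5 = 19.121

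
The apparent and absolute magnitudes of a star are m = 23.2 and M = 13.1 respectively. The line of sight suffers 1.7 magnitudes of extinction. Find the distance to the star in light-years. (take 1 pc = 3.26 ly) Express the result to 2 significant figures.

d ≈ 1600 ly

m − M = 5 log₁₀(d/10 pc) + A  ⇒  23.2 − (13.1) − 1.7 = 5 log₁₀(d/10)
8.400 = 5 log₁₀(d/10)
log₁₀ d = (m − M − A)/5 + 1 = 2.6800
d = 10^2.6800 = 478.6 pc
= 1560 ly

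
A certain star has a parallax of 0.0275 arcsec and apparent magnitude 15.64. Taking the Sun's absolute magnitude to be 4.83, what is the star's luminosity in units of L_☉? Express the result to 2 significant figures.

d = 1/p = 1/0.0275″ = 36.36 pc
M = m − 5 log₁₀ d + 5 = 15.64 − 5·1.5607 + 5 = 12.837
M − M_☉ = 12.837 − 4.83 = 8.007
L/L_☉ = 10^(−0.4 × 8.007) = 6.271×10^-4

L/L_☉ ≈ 6.3×10^-4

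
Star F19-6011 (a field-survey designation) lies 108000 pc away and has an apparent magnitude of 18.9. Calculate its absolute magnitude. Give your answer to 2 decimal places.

M ≈ -1.27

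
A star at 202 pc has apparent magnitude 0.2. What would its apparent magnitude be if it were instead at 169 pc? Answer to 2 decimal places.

Flux ∝ 1/d², so Δm = 5 log₁₀(d₂/d₁) = 5 log₁₀(169/202) = -0.387
m₂ = m₁ + Δm = 0.2 + (-0.387) = -0.187

m ≈ -0.19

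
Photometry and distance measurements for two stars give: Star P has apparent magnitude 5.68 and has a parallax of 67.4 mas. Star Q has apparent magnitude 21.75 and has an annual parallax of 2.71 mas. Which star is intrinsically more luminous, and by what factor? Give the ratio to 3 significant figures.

Star P is more luminous, by a factor of 4330.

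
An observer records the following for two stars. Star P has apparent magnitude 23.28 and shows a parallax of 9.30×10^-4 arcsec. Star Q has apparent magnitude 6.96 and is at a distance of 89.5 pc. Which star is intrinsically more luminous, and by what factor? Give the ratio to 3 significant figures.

Star Q is more luminous, by a factor of 23400.

Star P: d = 1/p = 1/9.30×10^-4″ = 1075 pc
Star P: M = m − 5 log₁₀ d + 5 = 23.28 − 5·3.0315 + 5 = 13.122
Star Q: M = m − 5 log₁₀ d + 5 = 6.96 − 5·1.9518 + 5 = 2.201
ΔM = M_P − M_Q = 13.122 − (2.201) = 10.922; smaller M is more luminous → Star Q.
L ratio = 10^(0.4 |ΔM|) = 10^4.369 = 23370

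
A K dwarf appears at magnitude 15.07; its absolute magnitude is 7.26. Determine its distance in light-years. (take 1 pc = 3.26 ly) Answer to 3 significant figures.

d ≈ 1190 ly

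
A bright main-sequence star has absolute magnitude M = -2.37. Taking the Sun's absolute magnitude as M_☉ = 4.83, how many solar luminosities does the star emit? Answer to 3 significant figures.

M − M_☉ = -2.37 − 4.83 = -7.200
L/L_☉ = 10^(−0.4 (M − M_☉)) = 10^2.880 = 758.6

L/L_☉ ≈ 759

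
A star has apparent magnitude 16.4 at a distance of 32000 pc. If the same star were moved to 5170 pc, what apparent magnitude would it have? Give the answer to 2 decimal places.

Flux ∝ 1/d², so Δm = 5 log₁₀(d₂/d₁) = 5 log₁₀(5170/32000) = -3.958
m₂ = m₁ + Δm = 16.4 + (-3.958) = 12.442

m ≈ 12.44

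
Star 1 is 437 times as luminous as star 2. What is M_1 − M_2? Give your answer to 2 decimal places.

M_1 − M_2 ≈ -6.60

Pogson: ΔM = −2.5 log₁₀(ratio) = −2.5 log₁₀(437) = −2.5 × 2.6405 = -6.601
Star 1 is brighter, so it has the smaller magnitude: the difference is negative.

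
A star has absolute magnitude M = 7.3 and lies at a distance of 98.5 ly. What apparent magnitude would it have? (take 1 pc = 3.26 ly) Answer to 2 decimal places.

d = 98.5 ly / 3.26 = 30.21 pc
m = M + 5 log₁₀ d − 5 = 7.3 + 5·1.4802 − 5 = 9.701

m ≈ 9.70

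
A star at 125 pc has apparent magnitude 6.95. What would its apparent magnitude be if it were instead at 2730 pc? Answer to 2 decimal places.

m ≈ 13.65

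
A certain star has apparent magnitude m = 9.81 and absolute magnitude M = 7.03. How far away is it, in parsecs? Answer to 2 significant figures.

d ≈ 36 pc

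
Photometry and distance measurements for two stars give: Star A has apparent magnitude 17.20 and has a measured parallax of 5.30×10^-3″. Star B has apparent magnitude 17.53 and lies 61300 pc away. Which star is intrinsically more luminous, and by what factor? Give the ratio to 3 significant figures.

Star B is more luminous, by a factor of 77900.

Star A: d = 1/p = 1/5.30×10^-3″ = 188.7 pc
Star A: M = m − 5 log₁₀ d + 5 = 17.20 − 5·2.2757 + 5 = 10.821
Star B: M = m − 5 log₁₀ d + 5 = 17.53 − 5·4.7875 + 5 = -1.407
ΔM = M_A − M_B = 10.821 − (-1.407) = 12.229; smaller M is more luminous → Star B.
L ratio = 10^(0.4 |ΔM|) = 10^4.891 = 77890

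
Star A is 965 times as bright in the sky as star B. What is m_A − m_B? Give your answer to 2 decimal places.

m_A − m_B ≈ -7.46

Pogson: Δm = −2.5 log₁₀(ratio) = −2.5 log₁₀(965) = −2.5 × 2.9845 = -7.461
Star A is brighter, so it has the smaller magnitude: the difference is negative.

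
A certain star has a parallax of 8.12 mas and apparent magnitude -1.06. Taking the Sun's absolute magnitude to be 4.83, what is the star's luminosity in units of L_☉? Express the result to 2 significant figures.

d = 1/p = 1000/8.12 mas = 123.2 pc
M = m − 5 log₁₀ d + 5 = -1.06 − 5·2.0904 + 5 = -6.512
M − M_☉ = -6.512 − 4.83 = -11.342
L/L_☉ = 10^(−0.4 × -11.342) = 34430

L/L_☉ ≈ 34000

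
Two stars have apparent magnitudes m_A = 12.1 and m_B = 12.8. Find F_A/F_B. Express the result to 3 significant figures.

Δm = 12.1 − (12.8) = -0.7
Flux ratio = 10^(−0.4 Δm) = 10^(−0.4 × -0.7) = 10^0.280 = 1.905

F_A/F_B ≈ 1.91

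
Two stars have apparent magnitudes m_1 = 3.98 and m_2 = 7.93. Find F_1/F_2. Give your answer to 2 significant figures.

Magnitude difference = -3.95
Flux ratio = 10^(−0.4 Δm) = 10^(−0.4 × -3.95) = 10^1.580 = 38.02

F_1/F_2 ≈ 38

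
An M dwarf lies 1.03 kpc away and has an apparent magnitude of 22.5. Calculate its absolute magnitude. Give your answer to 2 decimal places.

M ≈ 12.44

d = 1.03 kpc = 1030 pc
5 log₁₀(d/10 pc) = 5 log₁₀(1030) − 5 = 10.064
M = m − 5 log₁₀(d/10) = 22.5 − 10.064 = 12.436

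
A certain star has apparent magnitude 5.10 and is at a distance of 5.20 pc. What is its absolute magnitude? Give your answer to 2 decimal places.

M ≈ 6.52

5 log₁₀(d/10 pc) = 5 log₁₀(5.200) − 5 = -1.420
M = m − 5 log₁₀(d/10) = 5.10 + 1.420 = 6.520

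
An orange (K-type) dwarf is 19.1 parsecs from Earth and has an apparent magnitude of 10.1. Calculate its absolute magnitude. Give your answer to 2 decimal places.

M ≈ 8.69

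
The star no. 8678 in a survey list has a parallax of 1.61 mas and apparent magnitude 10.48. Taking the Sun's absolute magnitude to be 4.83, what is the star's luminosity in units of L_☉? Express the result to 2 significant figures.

d = 1/p = 1000/1.61 mas = 621.1 pc
M = m − 5 log₁₀ d + 5 = 10.48 − 5·2.7932 + 5 = 1.514
M − M_☉ = 1.514 − 4.83 = -3.316
L/L_☉ = 10^(−0.4 × -3.316) = 21.20

L/L_☉ ≈ 21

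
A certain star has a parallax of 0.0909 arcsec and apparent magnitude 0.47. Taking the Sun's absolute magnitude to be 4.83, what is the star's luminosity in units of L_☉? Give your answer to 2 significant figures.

L/L_☉ ≈ 67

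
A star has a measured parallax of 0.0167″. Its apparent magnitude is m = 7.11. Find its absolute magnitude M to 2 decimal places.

M ≈ 3.22

d = 1/p = 1/0.0167″ = 59.88 pc
5 log₁₀(d/10 pc) = 5 log₁₀(59.88) − 5 = 3.886
M = m − 5 log₁₀(d/10) = 7.11 − 3.886 = 3.224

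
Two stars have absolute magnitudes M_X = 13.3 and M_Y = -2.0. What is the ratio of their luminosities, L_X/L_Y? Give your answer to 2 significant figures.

ΔM = M_X − M_Y = 15.3
L_X/L_Y = 10^(−0.4 ΔM) = 10^-6.120 = 7.586×10^-7

L_X/L_Y ≈ 7.6×10^-7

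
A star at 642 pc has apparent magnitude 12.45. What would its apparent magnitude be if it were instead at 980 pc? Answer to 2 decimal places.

Flux ∝ 1/d², so Δm = 5 log₁₀(d₂/d₁) = 5 log₁₀(980/642) = 0.918
m₂ = m₁ + Δm = 12.45 + (0.918) = 13.368

m ≈ 13.37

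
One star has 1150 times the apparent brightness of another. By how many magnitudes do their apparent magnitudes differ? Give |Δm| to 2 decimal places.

|Δm| ≈ 7.65

Pogson: Δm = −2.5 log₁₀(ratio) = −2.5 log₁₀(1150) = −2.5 × 3.0607 = -7.652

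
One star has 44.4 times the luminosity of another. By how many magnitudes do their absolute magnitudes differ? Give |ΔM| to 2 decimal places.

|ΔM| ≈ 4.12

Pogson: ΔM = −2.5 log₁₀(ratio) = −2.5 log₁₀(44.4) = −2.5 × 1.6474 = -4.118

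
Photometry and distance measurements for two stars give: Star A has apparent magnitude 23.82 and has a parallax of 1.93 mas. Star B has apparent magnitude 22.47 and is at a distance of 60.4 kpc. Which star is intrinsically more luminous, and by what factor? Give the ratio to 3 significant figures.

Star B is more luminous, by a factor of 47100.

Star A: p = 1.93 mas = 1.93×10^-3″ → d = 1/p = 518.1 pc
Star A: M = m − 5 log₁₀ d + 5 = 23.82 − 5·2.7144 + 5 = 15.248
Star B: d = 60.4 kpc = 60400 pc
Star B: M = m − 5 log₁₀ d + 5 = 22.47 − 5·4.7810 + 5 = 3.565
ΔM = M_A − M_B = 15.248 − (3.565) = 11.683; smaller M is more luminous → Star B.
L ratio = 10^(0.4 |ΔM|) = 10^4.673 = 47120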